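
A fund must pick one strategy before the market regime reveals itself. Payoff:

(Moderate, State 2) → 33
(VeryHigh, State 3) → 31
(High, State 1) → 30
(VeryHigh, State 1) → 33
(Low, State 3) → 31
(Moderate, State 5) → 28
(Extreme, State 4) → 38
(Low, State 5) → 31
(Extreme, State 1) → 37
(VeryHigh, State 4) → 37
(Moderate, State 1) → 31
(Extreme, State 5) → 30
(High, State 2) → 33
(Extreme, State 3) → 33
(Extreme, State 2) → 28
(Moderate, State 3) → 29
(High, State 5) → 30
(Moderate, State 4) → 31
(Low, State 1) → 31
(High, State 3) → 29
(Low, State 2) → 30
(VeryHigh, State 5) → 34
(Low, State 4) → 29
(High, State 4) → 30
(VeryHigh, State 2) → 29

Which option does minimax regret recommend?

Column bests: State 1=37, State 2=33, State 3=33, State 4=38, State 5=34.
Low regrets: 6, 3, 2, 9, 3 → max 9
Moderate regrets: 6, 0, 4, 7, 6 → max 7
High regrets: 7, 0, 4, 8, 4 → max 8
VeryHigh regrets: 4, 4, 2, 1, 0 → max 4
Extreme regrets: 0, 5, 0, 0, 4 → max 5
Smallest max regret = 4 → VeryHigh.

VeryHigh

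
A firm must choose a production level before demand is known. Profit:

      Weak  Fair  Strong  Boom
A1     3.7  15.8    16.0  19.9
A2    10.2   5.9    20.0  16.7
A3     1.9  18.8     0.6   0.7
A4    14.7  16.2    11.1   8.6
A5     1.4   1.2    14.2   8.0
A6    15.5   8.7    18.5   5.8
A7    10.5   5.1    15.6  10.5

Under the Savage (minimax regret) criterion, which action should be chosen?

Column bests: Weak=15.5, Fair=18.8, Strong=20.0, Boom=19.9.
A1 regrets: 11.8, 3.0, 4.0, 0.0 → max 11.8
A2 regrets: 5.3, 12.9, 0.0, 3.2 → max 12.9
A3 regrets: 13.6, 0.0, 19.4, 19.2 → max 19.4
A4 regrets: 0.8, 2.6, 8.9, 11.3 → max 11.3
A5 regrets: 14.1, 17.6, 5.8, 11.9 → max 17.6
A6 regrets: 0.0, 10.1, 1.5, 14.1 → max 14.1
A7 regrets: 5.0, 13.7, 4.4, 9.4 → max 13.7
Smallest max regret = 11.3 → A4.

A4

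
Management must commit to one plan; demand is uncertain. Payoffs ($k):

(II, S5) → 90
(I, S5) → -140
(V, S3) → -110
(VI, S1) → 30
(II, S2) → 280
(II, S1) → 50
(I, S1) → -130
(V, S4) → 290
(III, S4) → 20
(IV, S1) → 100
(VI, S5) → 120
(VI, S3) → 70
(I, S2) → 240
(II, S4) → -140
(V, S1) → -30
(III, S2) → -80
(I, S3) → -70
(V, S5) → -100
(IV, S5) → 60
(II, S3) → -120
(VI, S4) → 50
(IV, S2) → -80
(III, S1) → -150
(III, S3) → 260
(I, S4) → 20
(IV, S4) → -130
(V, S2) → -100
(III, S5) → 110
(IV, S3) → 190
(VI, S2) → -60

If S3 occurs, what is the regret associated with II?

380

Best payoff under S3 is 260.
Regret = 260 − (-120) = 380.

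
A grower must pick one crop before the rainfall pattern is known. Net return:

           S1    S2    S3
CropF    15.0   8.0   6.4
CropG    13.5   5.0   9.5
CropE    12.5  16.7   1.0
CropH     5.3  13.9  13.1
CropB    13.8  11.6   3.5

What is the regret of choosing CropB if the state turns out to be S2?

5.1

Best payoff under S2 is 16.7.
Regret = 16.7 − 11.6 = 5.1.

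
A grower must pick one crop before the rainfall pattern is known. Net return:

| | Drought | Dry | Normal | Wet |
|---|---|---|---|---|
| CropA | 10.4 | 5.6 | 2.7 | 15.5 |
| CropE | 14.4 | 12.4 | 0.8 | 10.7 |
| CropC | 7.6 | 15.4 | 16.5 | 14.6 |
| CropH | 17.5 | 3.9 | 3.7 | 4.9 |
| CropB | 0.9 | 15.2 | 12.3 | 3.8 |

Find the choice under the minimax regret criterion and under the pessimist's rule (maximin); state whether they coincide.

Column bests: Drought=17.5, Dry=15.4, Normal=16.5, Wet=15.5.
CropA regrets: 7.1, 9.8, 13.8, 0.0 → max 13.8
CropE regrets: 3.1, 3.0, 15.7, 4.8 → max 15.7
CropC regrets: 9.9, 0.0, 0.0, 0.9 → max 9.9
CropH regrets: 0.0, 11.5, 12.8, 10.6 → max 12.8
CropB regrets: 16.6, 0.2, 4.2, 11.7 → max 16.6
Smallest max regret = 9.9 → CropC.
Row minima: CropA=2.7, CropE=0.8, CropC=7.6, CropH=3.7, CropB=0.9
Best worst-case = 7.6 → CropC.

minimax regret → CropC; maximin → CropC (agree)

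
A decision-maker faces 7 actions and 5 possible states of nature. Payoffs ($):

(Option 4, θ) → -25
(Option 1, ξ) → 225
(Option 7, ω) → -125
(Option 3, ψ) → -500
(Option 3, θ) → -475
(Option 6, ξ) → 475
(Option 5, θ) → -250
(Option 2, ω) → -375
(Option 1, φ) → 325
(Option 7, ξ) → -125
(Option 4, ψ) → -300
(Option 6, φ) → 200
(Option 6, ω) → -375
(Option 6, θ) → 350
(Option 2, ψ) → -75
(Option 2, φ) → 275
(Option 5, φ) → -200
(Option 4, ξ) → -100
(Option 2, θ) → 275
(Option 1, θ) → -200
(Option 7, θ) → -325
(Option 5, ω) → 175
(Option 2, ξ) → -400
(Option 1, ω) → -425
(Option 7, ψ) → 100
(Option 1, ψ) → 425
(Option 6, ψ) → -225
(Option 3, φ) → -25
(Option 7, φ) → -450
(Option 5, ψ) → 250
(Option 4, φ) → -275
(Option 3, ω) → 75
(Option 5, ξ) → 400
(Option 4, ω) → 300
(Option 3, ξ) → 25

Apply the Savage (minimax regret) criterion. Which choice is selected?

Column bests: θ=350, φ=325, ψ=425, ω=300, ξ=475.
Option 1 regrets: 550, 0, 0, 725, 250 → max 725
Option 2 regrets: 75, 50, 500, 675, 875 → max 875
Option 3 regrets: 825, 350, 925, 225, 450 → max 925
Option 4 regrets: 375, 600, 725, 0, 575 → max 725
Option 5 regrets: 600, 525, 175, 125, 75 → max 600
Option 6 regrets: 0, 125, 650, 675, 0 → max 675
Option 7 regrets: 675, 775, 325, 425, 600 → max 775
Smallest max regret = 600 → Option 5.

Option 5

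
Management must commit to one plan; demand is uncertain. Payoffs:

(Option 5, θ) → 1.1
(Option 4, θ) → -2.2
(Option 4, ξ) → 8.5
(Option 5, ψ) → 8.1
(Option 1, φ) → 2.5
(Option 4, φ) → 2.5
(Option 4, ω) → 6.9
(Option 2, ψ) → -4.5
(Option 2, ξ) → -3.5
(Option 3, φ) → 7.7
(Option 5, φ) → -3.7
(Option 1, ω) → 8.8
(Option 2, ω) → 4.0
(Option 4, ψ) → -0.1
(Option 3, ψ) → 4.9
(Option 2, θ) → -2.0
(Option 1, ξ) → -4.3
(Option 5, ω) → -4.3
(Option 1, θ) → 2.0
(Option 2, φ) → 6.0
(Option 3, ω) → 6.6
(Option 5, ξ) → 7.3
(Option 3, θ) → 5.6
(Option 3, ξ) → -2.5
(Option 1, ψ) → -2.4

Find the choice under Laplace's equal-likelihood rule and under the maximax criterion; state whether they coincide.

laplace → Option 3; maximax → Option 1 (disagree)

Row averages: Option 1=1.32, Option 2=0, Option 3=4.46, Option 4=3.12, Option 5=1.7
Highest average = 4.46 → Option 3.
Row maxima: Option 1=8.8, Option 2=6.0, Option 3=7.7, Option 4=8.5, Option 5=8.1
Best best-case = 8.8 → Option 1.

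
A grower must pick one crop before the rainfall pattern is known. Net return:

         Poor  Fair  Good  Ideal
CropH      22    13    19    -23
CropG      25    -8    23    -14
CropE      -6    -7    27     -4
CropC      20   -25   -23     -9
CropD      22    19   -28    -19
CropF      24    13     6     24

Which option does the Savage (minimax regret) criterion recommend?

CropF

Column bests: Poor=25, Fair=19, Good=27, Ideal=24.
CropH regrets: 3, 6, 8, 47 → max 47
CropG regrets: 0, 27, 4, 38 → max 38
CropE regrets: 31, 26, 0, 28 → max 31
CropC regrets: 5, 44, 50, 33 → max 50
CropD regrets: 3, 0, 55, 43 → max 55
CropF regrets: 1, 6, 21, 0 → max 21
Smallest max regret = 21 → CropF.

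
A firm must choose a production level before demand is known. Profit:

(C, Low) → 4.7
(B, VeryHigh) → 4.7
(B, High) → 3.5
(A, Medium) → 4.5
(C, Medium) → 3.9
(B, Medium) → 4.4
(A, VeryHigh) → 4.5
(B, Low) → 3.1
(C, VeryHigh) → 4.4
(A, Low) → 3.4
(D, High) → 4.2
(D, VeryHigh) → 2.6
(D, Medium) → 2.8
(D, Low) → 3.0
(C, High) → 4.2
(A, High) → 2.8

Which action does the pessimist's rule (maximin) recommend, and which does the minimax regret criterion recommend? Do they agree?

Row minima: A=2.8, B=3.1, C=3.9, D=2.6
Best worst-case = 3.9 → C.
Column bests: Low=4.7, Medium=4.5, High=4.2, VeryHigh=4.7.
A regrets: 1.3, 0.0, 1.4, 0.2 → max 1.4
B regrets: 1.6, 0.1, 0.7, 0.0 → max 1.6
C regrets: 0.0, 0.6, 0.0, 0.3 → max 0.6
D regrets: 1.7, 1.7, 0.0, 2.1 → max 2.1
Smallest max regret = 0.6 → C.

maximin → C; minimax regret → C (agree)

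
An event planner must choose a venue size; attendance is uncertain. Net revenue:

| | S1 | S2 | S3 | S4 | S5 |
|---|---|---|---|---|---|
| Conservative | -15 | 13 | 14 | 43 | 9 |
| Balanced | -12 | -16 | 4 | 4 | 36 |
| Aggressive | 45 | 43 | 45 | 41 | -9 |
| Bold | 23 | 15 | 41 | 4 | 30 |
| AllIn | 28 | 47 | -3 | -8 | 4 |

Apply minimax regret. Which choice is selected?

Column bests: S1=45, S2=47, S3=45, S4=43, S5=36.
Conservative regrets: 60, 34, 31, 0, 27 → max 60
Balanced regrets: 57, 63, 41, 39, 0 → max 63
Aggressive regrets: 0, 4, 0, 2, 45 → max 45
Bold regrets: 22, 32, 4, 39, 6 → max 39
AllIn regrets: 17, 0, 48, 51, 32 → max 51
Smallest max regret = 39 → Bold.

Bold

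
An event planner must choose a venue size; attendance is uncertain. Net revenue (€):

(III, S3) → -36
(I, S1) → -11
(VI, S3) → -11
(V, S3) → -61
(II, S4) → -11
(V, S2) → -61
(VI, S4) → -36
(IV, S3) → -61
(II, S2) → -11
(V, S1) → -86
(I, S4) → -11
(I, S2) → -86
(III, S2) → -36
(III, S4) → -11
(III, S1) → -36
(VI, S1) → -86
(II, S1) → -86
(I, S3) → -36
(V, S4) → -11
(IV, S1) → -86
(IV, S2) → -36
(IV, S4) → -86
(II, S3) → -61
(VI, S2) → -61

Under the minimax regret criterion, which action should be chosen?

III

Column bests: S1=-11, S2=-11, S3=-11, S4=-11.
I regrets: 0, 75, 25, 0 → max 75
II regrets: 75, 0, 50, 0 → max 75
III regrets: 25, 25, 25, 0 → max 25
IV regrets: 75, 25, 50, 75 → max 75
V regrets: 75, 50, 50, 0 → max 75
VI regrets: 75, 50, 0, 25 → max 75
Smallest max regret = 25 → III.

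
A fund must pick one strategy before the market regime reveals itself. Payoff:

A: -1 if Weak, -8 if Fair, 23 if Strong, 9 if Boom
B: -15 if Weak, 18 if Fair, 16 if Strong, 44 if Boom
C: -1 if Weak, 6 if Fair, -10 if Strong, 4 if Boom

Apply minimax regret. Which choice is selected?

B

Column bests: Weak=-1, Fair=18, Strong=23, Boom=44.
A regrets: 0, 26, 0, 35 → max 35
B regrets: 14, 0, 7, 0 → max 14
C regrets: 0, 12, 33, 40 → max 40
Smallest max regret = 14 → B.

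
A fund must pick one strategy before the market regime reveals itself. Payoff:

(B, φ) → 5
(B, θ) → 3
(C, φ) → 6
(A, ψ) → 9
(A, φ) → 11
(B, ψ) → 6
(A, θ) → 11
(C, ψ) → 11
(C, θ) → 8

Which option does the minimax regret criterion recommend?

Column bests: θ=11, φ=11, ψ=11.
A regrets: 0, 0, 2 → max 2
B regrets: 8, 6, 5 → max 8
C regrets: 3, 5, 0 → max 5
Smallest max regret = 2 → A.

A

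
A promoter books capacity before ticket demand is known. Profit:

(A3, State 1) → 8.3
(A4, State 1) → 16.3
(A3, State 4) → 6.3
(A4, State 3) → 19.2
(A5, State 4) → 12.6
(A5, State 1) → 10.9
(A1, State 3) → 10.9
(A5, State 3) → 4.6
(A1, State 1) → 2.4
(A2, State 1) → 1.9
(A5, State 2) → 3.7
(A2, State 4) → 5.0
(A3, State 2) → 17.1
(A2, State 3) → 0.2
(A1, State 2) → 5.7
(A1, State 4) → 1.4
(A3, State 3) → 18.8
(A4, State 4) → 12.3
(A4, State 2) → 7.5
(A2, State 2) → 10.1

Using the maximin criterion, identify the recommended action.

Row minima: A1=1.4, A2=0.2, A3=6.3, A4=7.5, A5=3.7
Best worst-case = 7.5 → A4.

A4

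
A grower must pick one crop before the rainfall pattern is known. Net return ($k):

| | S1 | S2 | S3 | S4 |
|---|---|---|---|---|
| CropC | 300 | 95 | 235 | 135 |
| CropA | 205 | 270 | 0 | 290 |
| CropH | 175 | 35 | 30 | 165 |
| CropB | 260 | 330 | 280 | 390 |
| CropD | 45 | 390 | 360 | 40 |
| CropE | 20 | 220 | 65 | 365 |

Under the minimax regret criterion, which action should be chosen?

CropB

Column bests: S1=300, S2=390, S3=360, S4=390.
CropC regrets: 0, 295, 125, 255 → max 295
CropA regrets: 95, 120, 360, 100 → max 360
CropH regrets: 125, 355, 330, 225 → max 355
CropB regrets: 40, 60, 80, 0 → max 80
CropD regrets: 255, 0, 0, 350 → max 350
CropE regrets: 280, 170, 295, 25 → max 295
Smallest max regret = 80 → CropB.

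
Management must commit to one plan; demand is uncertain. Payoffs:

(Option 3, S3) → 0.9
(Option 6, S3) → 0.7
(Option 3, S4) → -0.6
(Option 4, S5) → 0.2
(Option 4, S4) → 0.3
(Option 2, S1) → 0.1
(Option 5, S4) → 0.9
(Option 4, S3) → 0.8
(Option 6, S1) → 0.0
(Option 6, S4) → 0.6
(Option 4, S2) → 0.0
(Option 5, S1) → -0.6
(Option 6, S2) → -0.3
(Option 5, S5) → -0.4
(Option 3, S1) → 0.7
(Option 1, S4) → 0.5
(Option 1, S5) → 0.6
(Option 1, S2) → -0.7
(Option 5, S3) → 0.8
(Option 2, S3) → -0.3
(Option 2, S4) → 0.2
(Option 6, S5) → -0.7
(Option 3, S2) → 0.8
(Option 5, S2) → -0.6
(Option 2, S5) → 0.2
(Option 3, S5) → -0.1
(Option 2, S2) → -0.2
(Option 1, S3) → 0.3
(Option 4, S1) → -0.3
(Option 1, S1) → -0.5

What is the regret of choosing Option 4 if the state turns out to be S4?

Best payoff under S4 is 0.9.
Regret = 0.9 − 0.3 = 0.6.

0.6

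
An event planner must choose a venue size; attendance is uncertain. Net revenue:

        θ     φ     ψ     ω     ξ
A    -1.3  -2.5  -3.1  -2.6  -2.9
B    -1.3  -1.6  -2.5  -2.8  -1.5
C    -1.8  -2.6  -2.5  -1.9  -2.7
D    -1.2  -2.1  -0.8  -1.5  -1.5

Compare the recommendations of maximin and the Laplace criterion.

Row minima: A=-3.1, B=-2.8, C=-2.7, D=-2.1
Best worst-case = -2.1 → D.
Row averages: A=-2.48, B=-1.94, C=-2.3, D=-1.42
Highest average = -1.42 → D.

maximin → D; laplace → D (agree)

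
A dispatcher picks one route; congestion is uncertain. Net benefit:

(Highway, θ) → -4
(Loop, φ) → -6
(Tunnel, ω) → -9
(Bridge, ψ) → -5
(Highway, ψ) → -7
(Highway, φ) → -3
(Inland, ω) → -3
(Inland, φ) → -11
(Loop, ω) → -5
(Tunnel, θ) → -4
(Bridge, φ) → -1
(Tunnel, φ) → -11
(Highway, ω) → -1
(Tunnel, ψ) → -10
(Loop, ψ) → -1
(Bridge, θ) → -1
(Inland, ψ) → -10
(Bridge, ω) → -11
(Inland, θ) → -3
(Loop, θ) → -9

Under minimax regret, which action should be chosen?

Highway

Column bests: θ=-1, φ=-1, ψ=-1, ω=-1.
Inland regrets: 2, 10, 9, 2 → max 10
Loop regrets: 8, 5, 0, 4 → max 8
Highway regrets: 3, 2, 6, 0 → max 6
Tunnel regrets: 3, 10, 9, 8 → max 10
Bridge regrets: 0, 0, 4, 10 → max 10
Smallest max regret = 6 → Highway.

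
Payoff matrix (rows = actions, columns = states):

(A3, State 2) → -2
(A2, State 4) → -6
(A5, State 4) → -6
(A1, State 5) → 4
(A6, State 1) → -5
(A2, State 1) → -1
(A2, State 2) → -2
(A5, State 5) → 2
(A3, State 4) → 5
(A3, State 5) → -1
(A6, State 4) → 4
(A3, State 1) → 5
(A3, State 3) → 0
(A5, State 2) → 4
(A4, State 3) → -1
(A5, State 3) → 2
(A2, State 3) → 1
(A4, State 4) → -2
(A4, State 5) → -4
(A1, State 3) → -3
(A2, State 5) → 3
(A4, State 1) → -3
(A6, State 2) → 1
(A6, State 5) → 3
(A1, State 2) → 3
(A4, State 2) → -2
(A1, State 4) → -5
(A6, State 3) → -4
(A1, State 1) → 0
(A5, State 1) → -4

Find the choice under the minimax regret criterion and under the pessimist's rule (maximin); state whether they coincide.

minimax regret → A3; maximin → A3 (agree)

Column bests: State 1=5, State 2=4, State 3=2, State 4=5, State 5=4.
A1 regrets: 5, 1, 5, 10, 0 → max 10
A2 regrets: 6, 6, 1, 11, 1 → max 11
A3 regrets: 0, 6, 2, 0, 5 → max 6
A4 regrets: 8, 6, 3, 7, 8 → max 8
A5 regrets: 9, 0, 0, 11, 2 → max 11
A6 regrets: 10, 3, 6, 1, 1 → max 10
Smallest max regret = 6 → A3.
Row minima: A1=-5, A2=-6, A3=-2, A4=-4, A5=-6, A6=-5
Best worst-case = -2 → A3.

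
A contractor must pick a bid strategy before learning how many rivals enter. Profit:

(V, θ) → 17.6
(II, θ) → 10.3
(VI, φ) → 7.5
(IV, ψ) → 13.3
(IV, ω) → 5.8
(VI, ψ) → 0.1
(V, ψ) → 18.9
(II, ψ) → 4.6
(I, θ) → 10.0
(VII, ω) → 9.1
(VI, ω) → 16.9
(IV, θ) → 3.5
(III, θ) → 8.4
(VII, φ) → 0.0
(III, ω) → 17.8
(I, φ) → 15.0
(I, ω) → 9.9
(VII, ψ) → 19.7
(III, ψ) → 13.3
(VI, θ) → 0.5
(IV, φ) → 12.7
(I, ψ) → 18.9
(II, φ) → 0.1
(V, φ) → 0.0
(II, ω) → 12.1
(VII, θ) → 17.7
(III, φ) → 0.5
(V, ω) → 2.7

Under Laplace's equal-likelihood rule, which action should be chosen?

I

Row averages: I=13.45, II=6.775, III=10, IV=8.825, V=9.8, VI=6.25, VII=11.625
Highest average = 13.45 → I.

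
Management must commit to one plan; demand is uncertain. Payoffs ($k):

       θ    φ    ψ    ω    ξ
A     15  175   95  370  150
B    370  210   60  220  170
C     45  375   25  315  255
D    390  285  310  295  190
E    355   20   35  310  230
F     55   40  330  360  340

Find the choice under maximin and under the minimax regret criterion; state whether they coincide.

maximin → D; minimax regret → D (agree)

Row minima: A=15, B=60, C=25, D=190, E=20, F=40
Best worst-case = 190 → D.
Column bests: θ=390, φ=375, ψ=330, ω=370, ξ=340.
A regrets: 375, 200, 235, 0, 190 → max 375
B regrets: 20, 165, 270, 150, 170 → max 270
C regrets: 345, 0, 305, 55, 85 → max 345
D regrets: 0, 90, 20, 75, 150 → max 150
E regrets: 35, 355, 295, 60, 110 → max 355
F regrets: 335, 335, 0, 10, 0 → max 335
Smallest max regret = 150 → D.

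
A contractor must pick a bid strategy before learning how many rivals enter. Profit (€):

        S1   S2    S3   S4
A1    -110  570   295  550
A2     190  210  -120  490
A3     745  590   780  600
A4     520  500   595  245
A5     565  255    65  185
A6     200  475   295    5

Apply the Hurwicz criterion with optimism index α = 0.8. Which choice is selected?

A3

A1: 0.8·570 + 0.2·(-110) = 434
A2: 0.8·490 + 0.2·(-120) = 368
A3: 0.8·780 + 0.2·590 = 742
A4: 0.8·595 + 0.2·245 = 525
A5: 0.8·565 + 0.2·65 = 465
A6: 0.8·475 + 0.2·5 = 381
Highest Hurwicz score = 742 → A3.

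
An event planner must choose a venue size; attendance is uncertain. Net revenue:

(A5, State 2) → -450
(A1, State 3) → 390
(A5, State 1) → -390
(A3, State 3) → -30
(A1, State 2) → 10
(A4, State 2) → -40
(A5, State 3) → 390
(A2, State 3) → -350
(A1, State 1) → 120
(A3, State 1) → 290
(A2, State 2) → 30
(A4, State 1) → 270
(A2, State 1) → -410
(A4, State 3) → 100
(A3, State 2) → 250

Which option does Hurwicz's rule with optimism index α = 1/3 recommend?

A1: 1/3·390 + 2/3·10 = 410/3
A2: 1/3·30 + 2/3·(-410) = -790/3
A3: 1/3·290 + 2/3·(-30) = 230/3
A4: 1/3·270 + 2/3·(-40) = 190/3
A5: 1/3·390 + 2/3·(-450) = -170
Highest Hurwicz score = 410/3 → A1.

A1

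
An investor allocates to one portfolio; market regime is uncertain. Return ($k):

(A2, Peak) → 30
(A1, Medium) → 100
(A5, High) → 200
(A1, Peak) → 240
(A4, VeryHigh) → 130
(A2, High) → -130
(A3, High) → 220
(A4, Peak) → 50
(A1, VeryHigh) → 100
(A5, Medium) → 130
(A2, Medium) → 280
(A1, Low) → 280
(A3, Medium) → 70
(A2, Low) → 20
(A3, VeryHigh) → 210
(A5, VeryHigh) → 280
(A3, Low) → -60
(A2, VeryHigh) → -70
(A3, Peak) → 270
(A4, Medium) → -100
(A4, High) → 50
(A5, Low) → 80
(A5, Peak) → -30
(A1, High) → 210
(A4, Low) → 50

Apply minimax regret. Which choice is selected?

Column bests: Low=280, Medium=280, High=220, VeryHigh=280, Peak=270.
A1 regrets: 0, 180, 10, 180, 30 → max 180
A2 regrets: 260, 0, 350, 350, 240 → max 350
A3 regrets: 340, 210, 0, 70, 0 → max 340
A4 regrets: 230, 380, 170, 150, 220 → max 380
A5 regrets: 200, 150, 20, 0, 300 → max 300
Smallest max regret = 180 → A1.

A1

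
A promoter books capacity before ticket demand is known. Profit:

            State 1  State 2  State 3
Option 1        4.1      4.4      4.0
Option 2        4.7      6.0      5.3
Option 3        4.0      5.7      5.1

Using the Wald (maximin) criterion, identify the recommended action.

Option 2

Row minima: Option 1=4.0, Option 2=4.7, Option 3=4.0
Best worst-case = 4.7 → Option 2.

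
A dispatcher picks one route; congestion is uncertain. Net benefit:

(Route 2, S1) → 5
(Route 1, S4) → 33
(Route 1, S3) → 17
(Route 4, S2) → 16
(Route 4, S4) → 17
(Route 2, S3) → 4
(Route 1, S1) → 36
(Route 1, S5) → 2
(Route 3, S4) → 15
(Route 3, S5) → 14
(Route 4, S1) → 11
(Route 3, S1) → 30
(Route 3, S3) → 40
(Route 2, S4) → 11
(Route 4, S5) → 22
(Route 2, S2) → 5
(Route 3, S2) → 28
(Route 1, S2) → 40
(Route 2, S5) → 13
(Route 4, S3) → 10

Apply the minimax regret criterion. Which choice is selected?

Route 3

Column bests: S1=36, S2=40, S3=40, S4=33, S5=22.
Route 1 regrets: 0, 0, 23, 0, 20 → max 23
Route 2 regrets: 31, 35, 36, 22, 9 → max 36
Route 3 regrets: 6, 12, 0, 18, 8 → max 18
Route 4 regrets: 25, 24, 30, 16, 0 → max 30
Smallest max regret = 18 → Route 3.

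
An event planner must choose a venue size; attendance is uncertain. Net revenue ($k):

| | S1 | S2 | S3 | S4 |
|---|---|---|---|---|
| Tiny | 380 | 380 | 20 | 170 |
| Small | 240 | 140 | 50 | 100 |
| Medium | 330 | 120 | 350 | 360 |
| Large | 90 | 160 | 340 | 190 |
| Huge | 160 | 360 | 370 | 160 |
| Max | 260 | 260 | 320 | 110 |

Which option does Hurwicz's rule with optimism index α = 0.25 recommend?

Tiny: 0.25·380 + 0.75·20 = 110
Small: 0.25·240 + 0.75·50 = 97.5
Medium: 0.25·360 + 0.75·120 = 180
Large: 0.25·340 + 0.75·90 = 152.5
Huge: 0.25·370 + 0.75·160 = 212.5
Max: 0.25·320 + 0.75·110 = 162.5
Highest Hurwicz score = 212.5 → Huge.

Huge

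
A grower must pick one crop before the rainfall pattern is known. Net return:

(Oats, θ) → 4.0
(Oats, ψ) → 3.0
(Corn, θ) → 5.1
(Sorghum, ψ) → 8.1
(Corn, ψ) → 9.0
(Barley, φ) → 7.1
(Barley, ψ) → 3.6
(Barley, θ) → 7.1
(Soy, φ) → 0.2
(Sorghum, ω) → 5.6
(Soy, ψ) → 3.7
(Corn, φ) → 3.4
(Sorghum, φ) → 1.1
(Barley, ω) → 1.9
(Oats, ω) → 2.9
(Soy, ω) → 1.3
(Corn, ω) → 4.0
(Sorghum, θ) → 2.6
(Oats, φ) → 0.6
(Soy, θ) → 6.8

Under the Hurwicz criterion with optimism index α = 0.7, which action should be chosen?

Corn

Barley: 0.7·7.1 + 0.3·1.9 = 5.54
Corn: 0.7·9.0 + 0.3·3.4 = 7.32
Soy: 0.7·6.8 + 0.3·0.2 = 4.82
Oats: 0.7·4.0 + 0.3·0.6 = 2.98
Sorghum: 0.7·8.1 + 0.3·1.1 = 6
Highest Hurwicz score = 7.32 → Corn.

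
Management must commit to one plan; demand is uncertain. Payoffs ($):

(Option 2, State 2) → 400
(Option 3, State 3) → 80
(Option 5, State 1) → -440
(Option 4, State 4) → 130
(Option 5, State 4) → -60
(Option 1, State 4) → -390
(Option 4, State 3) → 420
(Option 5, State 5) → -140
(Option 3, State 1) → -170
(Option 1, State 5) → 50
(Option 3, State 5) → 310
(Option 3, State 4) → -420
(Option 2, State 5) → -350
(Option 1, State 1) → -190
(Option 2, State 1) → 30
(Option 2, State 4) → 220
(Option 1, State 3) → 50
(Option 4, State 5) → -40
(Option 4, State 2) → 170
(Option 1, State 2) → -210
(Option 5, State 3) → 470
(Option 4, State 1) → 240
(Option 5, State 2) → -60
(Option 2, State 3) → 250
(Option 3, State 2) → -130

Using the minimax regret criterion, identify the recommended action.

Column bests: State 1=240, State 2=400, State 3=470, State 4=220, State 5=310.
Option 1 regrets: 430, 610, 420, 610, 260 → max 610
Option 2 regrets: 210, 0, 220, 0, 660 → max 660
Option 3 regrets: 410, 530, 390, 640, 0 → max 640
Option 4 regrets: 0, 230, 50, 90, 350 → max 350
Option 5 regrets: 680, 460, 0, 280, 450 → max 680
Smallest max regret = 350 → Option 4.

Option 4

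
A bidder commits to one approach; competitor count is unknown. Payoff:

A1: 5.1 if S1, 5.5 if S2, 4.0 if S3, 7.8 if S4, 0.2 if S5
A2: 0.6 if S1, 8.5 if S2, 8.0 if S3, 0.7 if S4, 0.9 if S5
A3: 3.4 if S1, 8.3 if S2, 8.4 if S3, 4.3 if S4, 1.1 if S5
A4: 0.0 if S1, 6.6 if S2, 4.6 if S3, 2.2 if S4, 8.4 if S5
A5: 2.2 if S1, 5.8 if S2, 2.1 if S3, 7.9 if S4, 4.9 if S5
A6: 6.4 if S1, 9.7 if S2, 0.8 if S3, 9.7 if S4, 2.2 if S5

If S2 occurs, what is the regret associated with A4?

3.1

Best payoff under S2 is 9.7.
Regret = 9.7 − 6.6 = 3.1.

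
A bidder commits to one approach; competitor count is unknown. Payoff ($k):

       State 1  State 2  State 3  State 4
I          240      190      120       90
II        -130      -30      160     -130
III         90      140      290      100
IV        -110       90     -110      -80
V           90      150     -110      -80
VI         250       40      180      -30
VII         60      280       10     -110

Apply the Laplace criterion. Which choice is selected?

Row averages: I=160, II=-32.5, III=155, IV=-52.5, V=12.5, VI=110, VII=60
Highest average = 160 → I.

I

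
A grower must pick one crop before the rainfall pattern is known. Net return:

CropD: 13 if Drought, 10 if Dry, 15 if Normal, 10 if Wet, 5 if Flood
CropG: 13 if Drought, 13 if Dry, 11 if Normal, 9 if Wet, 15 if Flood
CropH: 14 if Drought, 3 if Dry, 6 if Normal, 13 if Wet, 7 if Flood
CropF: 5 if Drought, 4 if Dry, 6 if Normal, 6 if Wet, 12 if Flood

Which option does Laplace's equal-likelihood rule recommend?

Row averages: CropD=10.6, CropG=12.2, CropH=8.6, CropF=6.6
Highest average = 12.2 → CropG.

CropG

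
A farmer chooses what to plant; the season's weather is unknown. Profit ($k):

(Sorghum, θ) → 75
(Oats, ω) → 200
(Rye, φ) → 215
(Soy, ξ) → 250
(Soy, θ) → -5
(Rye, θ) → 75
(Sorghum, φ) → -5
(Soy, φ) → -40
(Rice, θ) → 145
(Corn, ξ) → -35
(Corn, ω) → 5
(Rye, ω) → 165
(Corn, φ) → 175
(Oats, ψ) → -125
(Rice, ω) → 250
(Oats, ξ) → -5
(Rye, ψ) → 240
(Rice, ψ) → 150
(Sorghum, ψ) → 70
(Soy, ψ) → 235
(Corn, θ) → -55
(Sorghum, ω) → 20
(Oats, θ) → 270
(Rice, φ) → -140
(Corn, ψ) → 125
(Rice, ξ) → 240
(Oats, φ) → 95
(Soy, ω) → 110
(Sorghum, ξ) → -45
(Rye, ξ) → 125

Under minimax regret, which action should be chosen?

Rye

Column bests: θ=270, φ=215, ψ=240, ω=250, ξ=250.
Corn regrets: 325, 40, 115, 245, 285 → max 325
Oats regrets: 0, 120, 365, 50, 255 → max 365
Rice regrets: 125, 355, 90, 0, 10 → max 355
Sorghum regrets: 195, 220, 170, 230, 295 → max 295
Rye regrets: 195, 0, 0, 85, 125 → max 195
Soy regrets: 275, 255, 5, 140, 0 → max 275
Smallest max regret = 195 → Rye.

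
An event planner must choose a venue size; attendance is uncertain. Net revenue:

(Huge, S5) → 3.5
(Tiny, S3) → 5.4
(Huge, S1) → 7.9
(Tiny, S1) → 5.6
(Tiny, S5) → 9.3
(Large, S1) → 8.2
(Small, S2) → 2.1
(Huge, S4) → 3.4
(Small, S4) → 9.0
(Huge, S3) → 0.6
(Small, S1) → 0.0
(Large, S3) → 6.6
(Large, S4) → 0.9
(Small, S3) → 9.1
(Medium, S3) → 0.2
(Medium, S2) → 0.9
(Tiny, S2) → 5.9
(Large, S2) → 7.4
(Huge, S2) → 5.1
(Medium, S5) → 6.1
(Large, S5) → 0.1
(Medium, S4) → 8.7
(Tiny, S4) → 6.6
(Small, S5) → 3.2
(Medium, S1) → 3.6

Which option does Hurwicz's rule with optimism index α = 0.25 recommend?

Tiny

Tiny: 0.25·9.3 + 0.75·5.4 = 6.375
Small: 0.25·9.1 + 0.75·0.0 = 2.275
Medium: 0.25·8.7 + 0.75·0.2 = 2.325
Large: 0.25·8.2 + 0.75·0.1 = 2.125
Huge: 0.25·7.9 + 0.75·0.6 = 2.425
Highest Hurwicz score = 6.375 → Tiny.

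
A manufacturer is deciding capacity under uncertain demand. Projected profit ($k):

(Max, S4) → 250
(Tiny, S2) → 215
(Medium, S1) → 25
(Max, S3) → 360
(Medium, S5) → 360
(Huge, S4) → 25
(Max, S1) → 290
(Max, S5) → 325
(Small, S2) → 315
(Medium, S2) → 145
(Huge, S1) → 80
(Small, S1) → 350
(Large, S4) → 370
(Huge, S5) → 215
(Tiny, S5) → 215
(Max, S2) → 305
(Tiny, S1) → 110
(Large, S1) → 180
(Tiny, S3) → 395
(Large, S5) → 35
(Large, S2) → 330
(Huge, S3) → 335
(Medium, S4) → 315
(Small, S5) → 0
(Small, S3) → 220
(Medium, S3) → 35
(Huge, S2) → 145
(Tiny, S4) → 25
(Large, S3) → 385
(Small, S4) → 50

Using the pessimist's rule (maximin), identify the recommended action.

Row minima: Tiny=25, Small=0, Medium=25, Large=35, Huge=25, Max=250
Best worst-case = 250 → Max.

Max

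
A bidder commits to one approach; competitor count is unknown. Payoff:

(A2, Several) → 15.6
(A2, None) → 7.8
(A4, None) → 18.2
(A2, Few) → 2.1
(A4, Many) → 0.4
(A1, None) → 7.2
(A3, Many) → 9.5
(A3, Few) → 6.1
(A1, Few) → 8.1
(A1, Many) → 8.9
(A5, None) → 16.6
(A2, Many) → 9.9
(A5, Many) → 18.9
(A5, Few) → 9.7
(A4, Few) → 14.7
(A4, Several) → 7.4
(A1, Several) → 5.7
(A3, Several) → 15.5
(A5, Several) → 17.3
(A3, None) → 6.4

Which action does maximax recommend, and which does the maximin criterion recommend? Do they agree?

Row maxima: A1=8.9, A2=15.6, A3=15.5, A4=18.2, A5=18.9
Best best-case = 18.9 → A5.
Row minima: A1=5.7, A2=2.1, A3=6.1, A4=0.4, A5=9.7
Best worst-case = 9.7 → A5.

maximax → A5; maximin → A5 (agree)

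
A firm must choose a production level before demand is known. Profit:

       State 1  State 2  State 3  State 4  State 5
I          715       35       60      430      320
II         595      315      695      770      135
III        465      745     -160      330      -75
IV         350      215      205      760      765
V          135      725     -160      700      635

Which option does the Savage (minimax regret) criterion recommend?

IV

Column bests: State 1=715, State 2=745, State 3=695, State 4=770, State 5=765.
I regrets: 0, 710, 635, 340, 445 → max 710
II regrets: 120, 430, 0, 0, 630 → max 630
III regrets: 250, 0, 855, 440, 840 → max 855
IV regrets: 365, 530, 490, 10, 0 → max 530
V regrets: 580, 20, 855, 70, 130 → max 855
Smallest max regret = 530 → IV.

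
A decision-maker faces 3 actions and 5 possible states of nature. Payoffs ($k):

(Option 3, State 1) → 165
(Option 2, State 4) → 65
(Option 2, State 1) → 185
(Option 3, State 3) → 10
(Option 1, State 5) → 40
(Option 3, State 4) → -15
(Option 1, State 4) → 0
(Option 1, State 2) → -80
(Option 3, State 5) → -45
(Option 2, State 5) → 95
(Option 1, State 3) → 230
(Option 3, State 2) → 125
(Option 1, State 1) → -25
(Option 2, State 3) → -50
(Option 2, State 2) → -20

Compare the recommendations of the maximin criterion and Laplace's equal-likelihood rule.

Row minima: Option 1=-80, Option 2=-50, Option 3=-45
Best worst-case = -45 → Option 3.
Row averages: Option 1=33, Option 2=55, Option 3=48
Highest average = 55 → Option 2.

maximin → Option 3; laplace → Option 2 (disagree)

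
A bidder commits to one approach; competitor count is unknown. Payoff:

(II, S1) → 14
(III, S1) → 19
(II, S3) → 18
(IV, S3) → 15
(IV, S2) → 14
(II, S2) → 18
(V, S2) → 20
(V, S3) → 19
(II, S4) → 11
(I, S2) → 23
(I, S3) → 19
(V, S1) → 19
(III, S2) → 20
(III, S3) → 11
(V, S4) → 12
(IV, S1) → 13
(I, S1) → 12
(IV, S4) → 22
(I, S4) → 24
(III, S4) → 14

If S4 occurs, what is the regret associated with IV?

Best payoff under S4 is 24.
Regret = 24 − 22 = 2.

2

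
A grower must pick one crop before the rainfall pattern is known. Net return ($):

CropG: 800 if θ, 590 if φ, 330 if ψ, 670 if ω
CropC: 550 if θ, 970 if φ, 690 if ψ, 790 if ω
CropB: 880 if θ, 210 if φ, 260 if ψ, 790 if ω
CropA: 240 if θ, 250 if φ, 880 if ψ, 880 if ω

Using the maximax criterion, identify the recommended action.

Row maxima: CropG=800, CropC=970, CropB=880, CropA=880
Best best-case = 970 → CropC.

CropC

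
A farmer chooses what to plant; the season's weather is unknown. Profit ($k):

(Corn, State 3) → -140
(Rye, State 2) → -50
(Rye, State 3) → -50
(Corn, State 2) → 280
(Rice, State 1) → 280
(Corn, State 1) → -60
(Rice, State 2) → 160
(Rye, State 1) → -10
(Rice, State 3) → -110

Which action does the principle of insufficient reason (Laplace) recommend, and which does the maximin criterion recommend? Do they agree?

laplace → Rice; maximin → Rye (disagree)

Row averages: Corn=80/3, Rice=110, Rye=-110/3
Highest average = 110 → Rice.
Row minima: Corn=-140, Rice=-110, Rye=-50
Best worst-case = -50 → Rye.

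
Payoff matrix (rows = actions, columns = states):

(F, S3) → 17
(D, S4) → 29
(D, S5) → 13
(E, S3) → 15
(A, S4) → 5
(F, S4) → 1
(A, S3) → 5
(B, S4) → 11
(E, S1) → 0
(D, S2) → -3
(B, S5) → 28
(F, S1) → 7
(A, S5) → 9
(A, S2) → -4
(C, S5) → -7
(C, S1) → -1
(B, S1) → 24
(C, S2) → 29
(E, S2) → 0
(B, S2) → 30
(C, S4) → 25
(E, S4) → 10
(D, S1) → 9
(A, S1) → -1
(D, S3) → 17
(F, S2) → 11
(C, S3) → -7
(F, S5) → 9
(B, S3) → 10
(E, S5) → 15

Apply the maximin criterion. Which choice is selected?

B

Row minima: A=-4, B=10, C=-7, D=-3, E=0, F=1
Best worst-case = 10 → B.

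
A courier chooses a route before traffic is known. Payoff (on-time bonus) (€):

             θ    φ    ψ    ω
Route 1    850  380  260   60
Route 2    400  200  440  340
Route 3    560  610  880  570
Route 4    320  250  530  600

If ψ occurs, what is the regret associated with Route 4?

350

Best payoff under ψ is 880.
Regret = 880 − 530 = 350.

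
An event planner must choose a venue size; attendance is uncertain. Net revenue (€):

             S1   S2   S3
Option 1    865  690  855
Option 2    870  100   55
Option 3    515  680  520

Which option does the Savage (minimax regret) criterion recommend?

Column bests: S1=870, S2=690, S3=855.
Option 1 regrets: 5, 0, 0 → max 5
Option 2 regrets: 0, 590, 800 → max 800
Option 3 regrets: 355, 10, 335 → max 355
Smallest max regret = 5 → Option 1.

Option 1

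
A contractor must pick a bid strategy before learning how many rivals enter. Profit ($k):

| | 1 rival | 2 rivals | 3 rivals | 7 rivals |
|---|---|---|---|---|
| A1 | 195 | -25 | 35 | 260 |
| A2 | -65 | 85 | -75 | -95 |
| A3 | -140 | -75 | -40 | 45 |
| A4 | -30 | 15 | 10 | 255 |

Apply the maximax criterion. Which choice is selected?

A1

Row maxima: A1=260, A2=85, A3=45, A4=255
Best best-case = 260 → A1.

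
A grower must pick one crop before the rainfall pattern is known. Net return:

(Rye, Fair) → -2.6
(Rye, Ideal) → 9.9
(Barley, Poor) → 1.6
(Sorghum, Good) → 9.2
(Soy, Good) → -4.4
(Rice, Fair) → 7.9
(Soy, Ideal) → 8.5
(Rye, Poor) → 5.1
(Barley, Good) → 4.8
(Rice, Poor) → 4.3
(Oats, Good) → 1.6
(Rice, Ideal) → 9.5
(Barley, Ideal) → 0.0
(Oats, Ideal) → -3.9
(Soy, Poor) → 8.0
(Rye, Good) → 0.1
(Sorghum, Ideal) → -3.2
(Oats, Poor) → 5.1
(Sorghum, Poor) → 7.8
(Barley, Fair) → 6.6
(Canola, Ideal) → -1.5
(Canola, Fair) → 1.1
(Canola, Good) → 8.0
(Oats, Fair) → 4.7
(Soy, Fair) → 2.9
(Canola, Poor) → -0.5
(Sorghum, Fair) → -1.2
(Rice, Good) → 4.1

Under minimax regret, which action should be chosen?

Column bests: Poor=8.0, Fair=7.9, Good=9.2, Ideal=9.9.
Sorghum regrets: 0.2, 9.1, 0.0, 13.1 → max 13.1
Canola regrets: 8.5, 6.8, 1.2, 11.4 → max 11.4
Rice regrets: 3.7, 0.0, 5.1, 0.4 → max 5.1
Oats regrets: 2.9, 3.2, 7.6, 13.8 → max 13.8
Barley regrets: 6.4, 1.3, 4.4, 9.9 → max 9.9
Rye regrets: 2.9, 10.5, 9.1, 0.0 → max 10.5
Soy regrets: 0.0, 5.0, 13.6, 1.4 → max 13.6
Smallest max regret = 5.1 → Rice.

Rice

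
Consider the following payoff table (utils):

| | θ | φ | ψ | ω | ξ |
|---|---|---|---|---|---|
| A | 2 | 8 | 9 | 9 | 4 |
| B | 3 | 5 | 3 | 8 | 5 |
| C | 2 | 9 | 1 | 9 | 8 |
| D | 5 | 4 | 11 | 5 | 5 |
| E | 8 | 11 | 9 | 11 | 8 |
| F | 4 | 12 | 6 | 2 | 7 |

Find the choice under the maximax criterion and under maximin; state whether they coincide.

maximax → F; maximin → E (disagree)

Row maxima: A=9, B=8, C=9, D=11, E=11, F=12
Best best-case = 12 → F.
Row minima: A=2, B=3, C=1, D=4, E=8, F=2
Best worst-case = 8 → E.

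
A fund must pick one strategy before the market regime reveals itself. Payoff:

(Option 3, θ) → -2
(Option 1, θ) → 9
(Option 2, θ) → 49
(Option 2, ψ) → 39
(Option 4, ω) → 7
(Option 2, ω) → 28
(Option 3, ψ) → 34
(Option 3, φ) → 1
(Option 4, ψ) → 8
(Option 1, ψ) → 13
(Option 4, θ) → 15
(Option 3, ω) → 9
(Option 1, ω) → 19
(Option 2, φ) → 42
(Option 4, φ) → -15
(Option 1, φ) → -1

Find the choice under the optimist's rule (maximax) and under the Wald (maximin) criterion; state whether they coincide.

maximax → Option 2; maximin → Option 2 (agree)

Row maxima: Option 1=19, Option 2=49, Option 3=34, Option 4=15
Best best-case = 49 → Option 2.
Row minima: Option 1=-1, Option 2=28, Option 3=-2, Option 4=-15
Best worst-case = 28 → Option 2.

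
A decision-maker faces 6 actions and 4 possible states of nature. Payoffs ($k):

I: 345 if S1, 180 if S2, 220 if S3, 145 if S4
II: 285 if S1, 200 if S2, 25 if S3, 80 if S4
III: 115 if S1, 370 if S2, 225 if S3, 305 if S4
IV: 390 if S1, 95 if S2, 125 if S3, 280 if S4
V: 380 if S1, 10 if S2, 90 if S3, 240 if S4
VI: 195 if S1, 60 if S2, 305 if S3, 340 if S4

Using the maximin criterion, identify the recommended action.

I

Row minima: I=145, II=25, III=115, IV=95, V=10, VI=60
Best worst-case = 145 → I.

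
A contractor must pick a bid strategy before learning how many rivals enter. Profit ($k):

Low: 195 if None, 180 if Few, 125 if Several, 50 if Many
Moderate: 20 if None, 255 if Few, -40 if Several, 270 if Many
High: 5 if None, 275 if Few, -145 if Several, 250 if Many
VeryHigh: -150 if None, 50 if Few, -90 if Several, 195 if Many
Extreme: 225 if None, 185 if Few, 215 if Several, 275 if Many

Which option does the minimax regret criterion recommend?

Column bests: None=225, Few=275, Several=215, Many=275.
Low regrets: 30, 95, 90, 225 → max 225
Moderate regrets: 205, 20, 255, 5 → max 255
High regrets: 220, 0, 360, 25 → max 360
VeryHigh regrets: 375, 225, 305, 80 → max 375
Extreme regrets: 0, 90, 0, 0 → max 90
Smallest max regret = 90 → Extreme.

Extreme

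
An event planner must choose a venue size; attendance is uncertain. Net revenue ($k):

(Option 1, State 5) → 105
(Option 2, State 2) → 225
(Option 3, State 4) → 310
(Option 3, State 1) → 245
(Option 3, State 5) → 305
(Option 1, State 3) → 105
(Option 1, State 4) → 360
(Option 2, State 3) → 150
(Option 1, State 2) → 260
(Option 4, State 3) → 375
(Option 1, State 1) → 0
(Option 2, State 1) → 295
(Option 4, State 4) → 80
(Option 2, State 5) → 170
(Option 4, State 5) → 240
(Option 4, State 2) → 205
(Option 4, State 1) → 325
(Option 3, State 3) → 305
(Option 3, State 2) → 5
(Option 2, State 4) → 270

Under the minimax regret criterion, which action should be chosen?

Column bests: State 1=325, State 2=260, State 3=375, State 4=360, State 5=305.
Option 1 regrets: 325, 0, 270, 0, 200 → max 325
Option 2 regrets: 30, 35, 225, 90, 135 → max 225
Option 3 regrets: 80, 255, 70, 50, 0 → max 255
Option 4 regrets: 0, 55, 0, 280, 65 → max 280
Smallest max regret = 225 → Option 2.

Option 2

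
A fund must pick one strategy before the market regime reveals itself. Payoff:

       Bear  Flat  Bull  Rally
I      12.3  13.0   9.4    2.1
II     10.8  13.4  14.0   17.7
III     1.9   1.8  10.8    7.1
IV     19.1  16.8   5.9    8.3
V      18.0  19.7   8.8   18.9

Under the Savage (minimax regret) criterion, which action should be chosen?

V

Column bests: Bear=19.1, Flat=19.7, Bull=14.0, Rally=18.9.
I regrets: 6.8, 6.7, 4.6, 16.8 → max 16.8
II regrets: 8.3, 6.3, 0.0, 1.2 → max 8.3
III regrets: 17.2, 17.9, 3.2, 11.8 → max 17.9
IV regrets: 0.0, 2.9, 8.1, 10.6 → max 10.6
V regrets: 1.1, 0.0, 5.2, 0.0 → max 5.2
Smallest max regret = 5.2 → V.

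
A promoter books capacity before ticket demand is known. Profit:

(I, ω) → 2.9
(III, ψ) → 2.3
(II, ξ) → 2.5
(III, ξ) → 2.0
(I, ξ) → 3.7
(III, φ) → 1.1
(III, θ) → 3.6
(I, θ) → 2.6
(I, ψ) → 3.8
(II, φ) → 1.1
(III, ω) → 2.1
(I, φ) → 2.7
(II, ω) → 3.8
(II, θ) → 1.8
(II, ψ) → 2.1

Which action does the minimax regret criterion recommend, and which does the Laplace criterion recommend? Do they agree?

Column bests: θ=3.6, φ=2.7, ψ=3.8, ω=3.8, ξ=3.7.
I regrets: 1.0, 0.0, 0.0, 0.9, 0.0 → max 1.0
II regrets: 1.8, 1.6, 1.7, 0.0, 1.2 → max 1.8
III regrets: 0.0, 1.6, 1.5, 1.7, 1.7 → max 1.7
Smallest max regret = 1.0 → I.
Row averages: I=3.14, II=2.26, III=2.22
Highest average = 3.14 → I.

minimax regret → I; laplace → I (agree)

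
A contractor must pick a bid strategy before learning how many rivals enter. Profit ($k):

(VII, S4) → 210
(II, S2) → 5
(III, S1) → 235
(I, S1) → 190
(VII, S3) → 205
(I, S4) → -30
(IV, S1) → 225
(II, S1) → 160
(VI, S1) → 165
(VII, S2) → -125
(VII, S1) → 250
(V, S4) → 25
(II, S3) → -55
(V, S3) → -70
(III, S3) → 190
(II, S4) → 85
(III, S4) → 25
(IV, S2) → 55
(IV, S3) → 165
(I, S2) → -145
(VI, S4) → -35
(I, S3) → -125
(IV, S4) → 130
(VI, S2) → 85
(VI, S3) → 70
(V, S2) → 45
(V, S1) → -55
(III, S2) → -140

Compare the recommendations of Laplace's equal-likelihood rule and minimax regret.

Row averages: I=-27.5, II=48.75, III=77.5, IV=143.75, V=-13.75, VI=71.25, VII=135
Highest average = 143.75 → IV.
Column bests: S1=250, S2=85, S3=205, S4=210.
I regrets: 60, 230, 330, 240 → max 330
II regrets: 90, 80, 260, 125 → max 260
III regrets: 15, 225, 15, 185 → max 225
IV regrets: 25, 30, 40, 80 → max 80
V regrets: 305, 40, 275, 185 → max 305
VI regrets: 85, 0, 135, 245 → max 245
VII regrets: 0, 210, 0, 0 → max 210
Smallest max regret = 80 → IV.

laplace → IV; minimax regret → IV (agree)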